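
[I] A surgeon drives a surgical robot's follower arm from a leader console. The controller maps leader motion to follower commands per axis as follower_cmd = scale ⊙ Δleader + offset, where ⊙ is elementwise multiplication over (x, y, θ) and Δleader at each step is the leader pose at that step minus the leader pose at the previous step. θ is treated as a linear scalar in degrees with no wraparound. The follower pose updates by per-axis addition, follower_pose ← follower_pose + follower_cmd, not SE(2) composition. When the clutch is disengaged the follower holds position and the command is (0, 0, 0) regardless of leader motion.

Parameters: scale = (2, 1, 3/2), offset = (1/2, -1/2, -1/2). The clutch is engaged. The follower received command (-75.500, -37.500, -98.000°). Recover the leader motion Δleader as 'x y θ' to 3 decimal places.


axis x: (-75.500 − 1/2) / (2) = -38.000
axis y: (-37.500 − -1/2) / (1) = -37.000
axis θ: (-98.000 − -1/2) / (3/2) = -65.000

-38.000 -37.000 -65.000


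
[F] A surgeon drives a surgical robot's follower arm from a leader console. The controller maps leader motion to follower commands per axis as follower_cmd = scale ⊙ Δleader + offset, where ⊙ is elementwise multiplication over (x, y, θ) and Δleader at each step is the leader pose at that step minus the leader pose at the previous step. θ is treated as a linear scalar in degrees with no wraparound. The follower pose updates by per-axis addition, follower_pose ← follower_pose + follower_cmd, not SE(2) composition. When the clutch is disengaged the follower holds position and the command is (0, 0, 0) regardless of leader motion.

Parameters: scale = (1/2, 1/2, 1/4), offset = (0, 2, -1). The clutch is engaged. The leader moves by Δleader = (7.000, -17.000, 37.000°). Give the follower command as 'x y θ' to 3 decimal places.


axis x: 1/2·7.000 + 0 = 3.500
axis y: 1/2·-17.000 + 2 = -6.500
axis θ: 1/4·37.000 + -1 = 8.250

3.500 -6.500 8.250


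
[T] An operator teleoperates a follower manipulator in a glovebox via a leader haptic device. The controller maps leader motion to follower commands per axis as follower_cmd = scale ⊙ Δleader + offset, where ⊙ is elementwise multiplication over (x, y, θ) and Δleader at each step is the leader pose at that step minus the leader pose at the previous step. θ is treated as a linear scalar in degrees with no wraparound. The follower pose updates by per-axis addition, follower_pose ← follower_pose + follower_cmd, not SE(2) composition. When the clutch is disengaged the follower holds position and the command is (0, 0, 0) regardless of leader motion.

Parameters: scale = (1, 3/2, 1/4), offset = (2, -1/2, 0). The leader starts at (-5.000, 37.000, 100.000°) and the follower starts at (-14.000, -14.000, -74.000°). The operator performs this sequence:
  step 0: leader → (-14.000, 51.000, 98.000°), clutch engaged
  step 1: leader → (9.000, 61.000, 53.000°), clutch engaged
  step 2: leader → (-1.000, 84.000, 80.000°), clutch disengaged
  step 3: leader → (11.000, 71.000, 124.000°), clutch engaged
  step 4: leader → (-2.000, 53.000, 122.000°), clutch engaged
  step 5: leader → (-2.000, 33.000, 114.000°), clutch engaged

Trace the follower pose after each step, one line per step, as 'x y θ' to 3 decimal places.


step 0: Δleader=(-9.000, 14.000, -2.000°), engaged; cmd=(-7.000, 20.500, -0.500°) → follower=(-21.000, 6.500, -74.500°)
step 1: Δleader=(23.000, 10.000, -45.000°), engaged; cmd=(25.000, 14.500, -11.250°) → follower=(4.000, 21.000, -85.750°)
step 2: Δleader=(-10.000, 23.000, 27.000°), disengaged; cmd=(0,0,0) → follower holds at (4.000, 21.000, -85.750°)
step 3: Δleader=(12.000, -13.000, 44.000°), engaged; cmd=(14.000, -20.000, 11.000°) → follower=(18.000, 1.000, -74.750°)
step 4: Δleader=(-13.000, -18.000, -2.000°), engaged; cmd=(-11.000, -27.500, -0.500°) → follower=(7.000, -26.500, -75.250°)
step 5: Δleader=(0.000, -20.000, -8.000°), engaged; cmd=(2.000, -30.500, -2.000°) → follower=(9.000, -57.000, -77.250°)

-21.000 6.500 -74.500
4.000 21.000 -85.750
4.000 21.000 -85.750
18.000 1.000 -74.750
7.000 -26.500 -75.250
9.000 -57.000 -77.250


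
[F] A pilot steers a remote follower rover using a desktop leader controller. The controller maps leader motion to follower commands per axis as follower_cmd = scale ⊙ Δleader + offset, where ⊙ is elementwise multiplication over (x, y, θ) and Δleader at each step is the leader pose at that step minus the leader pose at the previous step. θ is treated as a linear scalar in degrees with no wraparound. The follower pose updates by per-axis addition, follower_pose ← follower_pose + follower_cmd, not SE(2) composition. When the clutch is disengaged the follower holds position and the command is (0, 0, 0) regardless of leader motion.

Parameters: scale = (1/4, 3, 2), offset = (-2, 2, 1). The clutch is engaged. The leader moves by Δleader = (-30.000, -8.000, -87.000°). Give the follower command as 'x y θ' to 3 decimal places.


-9.500 -22.000 -173.000

axis x: 1/4·-30.000 + -2 = -9.500
axis y: 3·-8.000 + 2 = -22.000
axis θ: 2·-87.000 + 1 = -173.000


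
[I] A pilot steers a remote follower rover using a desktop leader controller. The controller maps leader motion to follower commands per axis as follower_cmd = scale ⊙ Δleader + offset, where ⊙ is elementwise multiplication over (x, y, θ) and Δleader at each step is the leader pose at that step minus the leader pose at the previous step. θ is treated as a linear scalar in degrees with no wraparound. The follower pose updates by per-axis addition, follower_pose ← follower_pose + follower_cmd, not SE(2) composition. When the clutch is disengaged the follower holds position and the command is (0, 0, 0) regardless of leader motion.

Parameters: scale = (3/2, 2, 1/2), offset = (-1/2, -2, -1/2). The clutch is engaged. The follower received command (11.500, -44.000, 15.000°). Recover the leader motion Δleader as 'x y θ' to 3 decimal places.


8.000 -21.000 31.000

axis x: (11.500 − -1/2) / (3/2) = 8.000
axis y: (-44.000 − -2) / (2) = -21.000
axis θ: (15.000 − -1/2) / (1/2) = 31.000


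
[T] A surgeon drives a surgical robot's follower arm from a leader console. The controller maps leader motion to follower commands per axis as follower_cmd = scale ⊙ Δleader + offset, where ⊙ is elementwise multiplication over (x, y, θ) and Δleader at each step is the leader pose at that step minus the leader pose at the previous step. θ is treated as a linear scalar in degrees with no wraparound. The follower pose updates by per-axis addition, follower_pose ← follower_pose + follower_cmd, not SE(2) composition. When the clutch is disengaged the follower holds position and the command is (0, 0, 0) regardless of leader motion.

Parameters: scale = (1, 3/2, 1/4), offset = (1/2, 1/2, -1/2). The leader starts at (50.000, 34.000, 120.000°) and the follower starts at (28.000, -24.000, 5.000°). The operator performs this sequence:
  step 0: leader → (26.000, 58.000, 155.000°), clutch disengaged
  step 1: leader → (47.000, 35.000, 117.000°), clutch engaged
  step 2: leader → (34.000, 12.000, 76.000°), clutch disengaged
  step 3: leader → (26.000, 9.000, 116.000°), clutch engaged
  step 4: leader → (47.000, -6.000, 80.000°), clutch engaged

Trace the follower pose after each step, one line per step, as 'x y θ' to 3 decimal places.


28.000 -24.000 5.000
49.500 -58.000 -5.000
49.500 -58.000 -5.000
42.000 -62.000 4.500
63.500 -84.000 -5.000

step 0: Δleader=(-24.000, 24.000, 35.000°), disengaged; cmd=(0,0,0) → follower holds at (28.000, -24.000, 5.000°)
step 1: Δleader=(21.000, -23.000, -38.000°), engaged; cmd=(21.500, -34.000, -10.000°) → follower=(49.500, -58.000, -5.000°)
step 2: Δleader=(-13.000, -23.000, -41.000°), disengaged; cmd=(0,0,0) → follower holds at (49.500, -58.000, -5.000°)
step 3: Δleader=(-8.000, -3.000, 40.000°), engaged; cmd=(-7.500, -4.000, 9.500°) → follower=(42.000, -62.000, 4.500°)
step 4: Δleader=(21.000, -15.000, -36.000°), engaged; cmd=(21.500, -22.000, -9.500°) → follower=(63.500, -84.000, -5.000°)


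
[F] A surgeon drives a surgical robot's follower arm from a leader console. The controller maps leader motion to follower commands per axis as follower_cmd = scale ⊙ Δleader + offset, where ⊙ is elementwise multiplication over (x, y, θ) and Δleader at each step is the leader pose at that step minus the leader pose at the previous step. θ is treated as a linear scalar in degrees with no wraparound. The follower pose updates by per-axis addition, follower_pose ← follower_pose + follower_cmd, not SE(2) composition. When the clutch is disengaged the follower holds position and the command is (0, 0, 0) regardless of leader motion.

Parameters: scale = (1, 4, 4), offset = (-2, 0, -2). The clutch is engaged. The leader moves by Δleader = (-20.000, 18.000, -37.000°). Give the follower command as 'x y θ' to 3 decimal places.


axis x: 1·-20.000 + -2 = -22.000
axis y: 4·18.000 + 0 = 72.000
axis θ: 4·-37.000 + -2 = -150.000

-22.000 72.000 -150.000


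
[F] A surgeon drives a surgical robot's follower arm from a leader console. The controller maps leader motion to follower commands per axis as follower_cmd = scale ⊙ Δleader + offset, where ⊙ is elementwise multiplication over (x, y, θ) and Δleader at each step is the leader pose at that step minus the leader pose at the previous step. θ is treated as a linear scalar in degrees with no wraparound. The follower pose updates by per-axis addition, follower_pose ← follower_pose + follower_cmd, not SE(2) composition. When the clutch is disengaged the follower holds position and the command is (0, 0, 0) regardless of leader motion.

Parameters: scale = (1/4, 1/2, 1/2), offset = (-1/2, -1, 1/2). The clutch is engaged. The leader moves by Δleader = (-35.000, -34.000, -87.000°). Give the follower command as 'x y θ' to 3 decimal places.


axis x: 1/4·-35.000 + -1/2 = -9.250
axis y: 1/2·-34.000 + -1 = -18.000
axis θ: 1/2·-87.000 + 1/2 = -43.000

-9.250 -18.000 -43.000


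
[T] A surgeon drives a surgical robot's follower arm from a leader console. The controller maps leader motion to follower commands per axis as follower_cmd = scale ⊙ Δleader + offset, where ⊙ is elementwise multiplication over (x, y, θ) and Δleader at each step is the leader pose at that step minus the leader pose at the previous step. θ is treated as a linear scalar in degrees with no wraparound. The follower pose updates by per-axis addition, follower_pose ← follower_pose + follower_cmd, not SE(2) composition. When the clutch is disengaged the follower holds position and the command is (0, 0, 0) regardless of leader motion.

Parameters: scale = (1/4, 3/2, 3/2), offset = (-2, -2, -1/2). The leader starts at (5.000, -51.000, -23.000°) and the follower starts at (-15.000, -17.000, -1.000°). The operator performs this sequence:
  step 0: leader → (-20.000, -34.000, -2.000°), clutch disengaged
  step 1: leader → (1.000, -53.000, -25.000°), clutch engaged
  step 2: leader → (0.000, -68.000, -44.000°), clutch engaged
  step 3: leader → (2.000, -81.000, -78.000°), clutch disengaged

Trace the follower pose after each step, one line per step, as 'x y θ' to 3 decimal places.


step 0: Δleader=(-25.000, 17.000, 21.000°), disengaged; cmd=(0,0,0) → follower holds at (-15.000, -17.000, -1.000°)
step 1: Δleader=(21.000, -19.000, -23.000°), engaged; cmd=(3.250, -30.500, -35.000°) → follower=(-11.750, -47.500, -36.000°)
step 2: Δleader=(-1.000, -15.000, -19.000°), engaged; cmd=(-2.250, -24.500, -29.000°) → follower=(-14.000, -72.000, -65.000°)
step 3: Δleader=(2.000, -13.000, -34.000°), disengaged; cmd=(0,0,0) → follower holds at (-14.000, -72.000, -65.000°)

-15.000 -17.000 -1.000
-11.750 -47.500 -36.000
-14.000 -72.000 -65.000
-14.000 -72.000 -65.000


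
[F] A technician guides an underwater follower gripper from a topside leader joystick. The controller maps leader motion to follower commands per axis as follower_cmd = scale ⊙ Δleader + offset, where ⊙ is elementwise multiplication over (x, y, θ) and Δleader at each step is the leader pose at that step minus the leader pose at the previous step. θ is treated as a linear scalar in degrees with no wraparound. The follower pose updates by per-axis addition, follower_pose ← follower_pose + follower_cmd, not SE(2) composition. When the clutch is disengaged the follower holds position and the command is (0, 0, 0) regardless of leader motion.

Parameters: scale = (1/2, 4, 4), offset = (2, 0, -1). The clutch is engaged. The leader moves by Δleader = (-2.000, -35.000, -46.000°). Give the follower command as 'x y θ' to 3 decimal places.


1.000 -140.000 -185.000

axis x: 1/2·-2.000 + 2 = 1.000
axis y: 4·-35.000 + 0 = -140.000
axis θ: 4·-46.000 + -1 = -185.000


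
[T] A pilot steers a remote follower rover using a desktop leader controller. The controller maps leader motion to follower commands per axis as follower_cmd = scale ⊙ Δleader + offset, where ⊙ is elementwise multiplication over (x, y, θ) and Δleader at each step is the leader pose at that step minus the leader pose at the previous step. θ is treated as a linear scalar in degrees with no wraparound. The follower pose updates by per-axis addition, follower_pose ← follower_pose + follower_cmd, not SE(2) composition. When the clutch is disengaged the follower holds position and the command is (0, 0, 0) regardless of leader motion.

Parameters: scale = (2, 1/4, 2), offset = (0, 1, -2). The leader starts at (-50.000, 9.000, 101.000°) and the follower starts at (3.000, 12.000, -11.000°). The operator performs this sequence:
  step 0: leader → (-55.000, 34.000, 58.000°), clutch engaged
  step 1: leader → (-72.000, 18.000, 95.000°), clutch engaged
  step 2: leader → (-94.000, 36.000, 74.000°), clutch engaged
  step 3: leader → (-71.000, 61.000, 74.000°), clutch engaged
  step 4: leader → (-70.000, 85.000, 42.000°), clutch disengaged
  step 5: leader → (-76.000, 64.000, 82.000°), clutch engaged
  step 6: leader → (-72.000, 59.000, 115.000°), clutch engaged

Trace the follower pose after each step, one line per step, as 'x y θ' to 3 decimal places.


-7.000 19.250 -99.000
-41.000 16.250 -27.000
-85.000 21.750 -71.000
-39.000 29.000 -73.000
-39.000 29.000 -73.000
-51.000 24.750 5.000
-43.000 24.500 69.000

step 0: Δleader=(-5.000, 25.000, -43.000°), engaged; cmd=(-10.000, 7.250, -88.000°) → follower=(-7.000, 19.250, -99.000°)
step 1: Δleader=(-17.000, -16.000, 37.000°), engaged; cmd=(-34.000, -3.000, 72.000°) → follower=(-41.000, 16.250, -27.000°)
step 2: Δleader=(-22.000, 18.000, -21.000°), engaged; cmd=(-44.000, 5.500, -44.000°) → follower=(-85.000, 21.750, -71.000°)
step 3: Δleader=(23.000, 25.000, 0.000°), engaged; cmd=(46.000, 7.250, -2.000°) → follower=(-39.000, 29.000, -73.000°)
step 4: Δleader=(1.000, 24.000, -32.000°), disengaged; cmd=(0,0,0) → follower holds at (-39.000, 29.000, -73.000°)
step 5: Δleader=(-6.000, -21.000, 40.000°), engaged; cmd=(-12.000, -4.250, 78.000°) → follower=(-51.000, 24.750, 5.000°)
step 6: Δleader=(4.000, -5.000, 33.000°), engaged; cmd=(8.000, -0.250, 64.000°) → follower=(-43.000, 24.500, 69.000°)


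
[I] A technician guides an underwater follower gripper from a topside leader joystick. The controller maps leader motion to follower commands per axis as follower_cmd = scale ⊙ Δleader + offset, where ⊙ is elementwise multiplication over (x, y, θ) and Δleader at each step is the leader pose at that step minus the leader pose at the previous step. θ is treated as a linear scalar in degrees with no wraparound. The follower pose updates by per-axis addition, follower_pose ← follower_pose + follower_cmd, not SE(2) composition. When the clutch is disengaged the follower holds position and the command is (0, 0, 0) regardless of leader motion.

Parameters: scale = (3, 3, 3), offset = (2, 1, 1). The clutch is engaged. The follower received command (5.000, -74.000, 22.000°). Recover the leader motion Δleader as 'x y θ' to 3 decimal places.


axis x: (5.000 − 2) / (3) = 1.000
axis y: (-74.000 − 1) / (3) = -25.000
axis θ: (22.000 − 1) / (3) = 7.000

1.000 -25.000 7.000


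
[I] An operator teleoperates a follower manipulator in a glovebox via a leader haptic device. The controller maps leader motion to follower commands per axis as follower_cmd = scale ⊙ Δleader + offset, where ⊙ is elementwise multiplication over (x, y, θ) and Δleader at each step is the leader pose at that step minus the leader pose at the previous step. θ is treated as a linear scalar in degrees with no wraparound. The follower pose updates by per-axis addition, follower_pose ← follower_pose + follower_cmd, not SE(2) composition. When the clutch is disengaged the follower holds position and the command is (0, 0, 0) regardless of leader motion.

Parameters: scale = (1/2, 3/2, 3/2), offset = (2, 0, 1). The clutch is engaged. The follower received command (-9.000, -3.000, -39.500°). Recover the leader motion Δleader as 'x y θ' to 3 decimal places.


-22.000 -2.000 -27.000

axis x: (-9.000 − 2) / (1/2) = -22.000
axis y: (-3.000 − 0) / (3/2) = -2.000
axis θ: (-39.500 − 1) / (3/2) = -27.000


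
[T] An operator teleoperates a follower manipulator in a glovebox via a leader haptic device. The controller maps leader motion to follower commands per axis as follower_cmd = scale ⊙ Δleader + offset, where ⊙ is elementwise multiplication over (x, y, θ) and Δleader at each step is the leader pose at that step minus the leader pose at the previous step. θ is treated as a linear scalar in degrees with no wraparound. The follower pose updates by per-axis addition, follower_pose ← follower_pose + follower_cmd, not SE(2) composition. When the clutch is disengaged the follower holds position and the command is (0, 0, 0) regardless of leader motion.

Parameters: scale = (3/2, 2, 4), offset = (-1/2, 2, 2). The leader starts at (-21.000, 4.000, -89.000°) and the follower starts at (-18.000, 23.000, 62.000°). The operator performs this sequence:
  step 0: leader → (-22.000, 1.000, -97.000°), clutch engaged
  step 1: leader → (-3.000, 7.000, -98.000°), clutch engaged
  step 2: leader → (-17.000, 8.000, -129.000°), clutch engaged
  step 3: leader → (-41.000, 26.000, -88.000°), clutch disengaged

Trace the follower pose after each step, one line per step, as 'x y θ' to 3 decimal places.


-20.000 19.000 32.000
8.000 33.000 30.000
-13.500 37.000 -92.000
-13.500 37.000 -92.000

step 0: Δleader=(-1.000, -3.000, -8.000°), engaged; cmd=(-2.000, -4.000, -30.000°) → follower=(-20.000, 19.000, 32.000°)
step 1: Δleader=(19.000, 6.000, -1.000°), engaged; cmd=(28.000, 14.000, -2.000°) → follower=(8.000, 33.000, 30.000°)
step 2: Δleader=(-14.000, 1.000, -31.000°), engaged; cmd=(-21.500, 4.000, -122.000°) → follower=(-13.500, 37.000, -92.000°)
step 3: Δleader=(-24.000, 18.000, 41.000°), disengaged; cmd=(0,0,0) → follower holds at (-13.500, 37.000, -92.000°)


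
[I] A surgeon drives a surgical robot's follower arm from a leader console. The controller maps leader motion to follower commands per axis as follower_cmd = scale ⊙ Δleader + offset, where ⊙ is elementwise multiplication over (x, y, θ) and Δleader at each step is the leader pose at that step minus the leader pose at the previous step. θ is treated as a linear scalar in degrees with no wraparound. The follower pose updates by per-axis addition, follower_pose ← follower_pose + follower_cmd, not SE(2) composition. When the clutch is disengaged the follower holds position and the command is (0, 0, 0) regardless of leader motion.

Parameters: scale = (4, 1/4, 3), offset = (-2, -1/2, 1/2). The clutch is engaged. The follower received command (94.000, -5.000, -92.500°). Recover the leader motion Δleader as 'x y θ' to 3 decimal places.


axis x: (94.000 − -2) / (4) = 24.000
axis y: (-5.000 − -1/2) / (1/4) = -18.000
axis θ: (-92.500 − 1/2) / (3) = -31.000

24.000 -18.000 -31.000


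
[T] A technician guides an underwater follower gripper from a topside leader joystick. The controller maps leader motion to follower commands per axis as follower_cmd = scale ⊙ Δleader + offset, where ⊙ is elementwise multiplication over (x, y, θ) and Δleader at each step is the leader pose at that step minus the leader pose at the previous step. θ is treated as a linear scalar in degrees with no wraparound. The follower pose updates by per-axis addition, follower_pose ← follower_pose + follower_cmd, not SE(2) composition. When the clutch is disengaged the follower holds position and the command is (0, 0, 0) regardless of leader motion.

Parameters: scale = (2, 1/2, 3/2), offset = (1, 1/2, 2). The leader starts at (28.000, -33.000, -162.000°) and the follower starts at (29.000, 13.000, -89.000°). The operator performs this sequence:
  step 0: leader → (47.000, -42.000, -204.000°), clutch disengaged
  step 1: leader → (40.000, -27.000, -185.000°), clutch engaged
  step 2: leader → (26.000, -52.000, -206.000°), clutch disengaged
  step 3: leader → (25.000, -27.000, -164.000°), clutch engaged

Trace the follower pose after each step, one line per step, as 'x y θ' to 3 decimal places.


29.000 13.000 -89.000
16.000 21.000 -58.500
16.000 21.000 -58.500
15.000 34.000 6.500

step 0: Δleader=(19.000, -9.000, -42.000°), disengaged; cmd=(0,0,0) → follower holds at (29.000, 13.000, -89.000°)
step 1: Δleader=(-7.000, 15.000, 19.000°), engaged; cmd=(-13.000, 8.000, 30.500°) → follower=(16.000, 21.000, -58.500°)
step 2: Δleader=(-14.000, -25.000, -21.000°), disengaged; cmd=(0,0,0) → follower holds at (16.000, 21.000, -58.500°)
step 3: Δleader=(-1.000, 25.000, 42.000°), engaged; cmd=(-1.000, 13.000, 65.000°) → follower=(15.000, 34.000, 6.500°)


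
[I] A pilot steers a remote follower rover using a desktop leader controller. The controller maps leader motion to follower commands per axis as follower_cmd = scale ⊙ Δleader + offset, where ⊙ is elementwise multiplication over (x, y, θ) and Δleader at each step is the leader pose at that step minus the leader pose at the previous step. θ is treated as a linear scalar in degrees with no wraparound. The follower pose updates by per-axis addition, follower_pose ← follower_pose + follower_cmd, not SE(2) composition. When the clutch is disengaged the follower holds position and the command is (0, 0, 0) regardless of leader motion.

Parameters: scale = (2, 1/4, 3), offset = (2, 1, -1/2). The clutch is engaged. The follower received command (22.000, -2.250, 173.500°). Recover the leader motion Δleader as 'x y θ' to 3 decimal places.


axis x: (22.000 − 2) / (2) = 10.000
axis y: (-2.250 − 1) / (1/4) = -13.000
axis θ: (173.500 − -1/2) / (3) = 58.000

10.000 -13.000 58.000


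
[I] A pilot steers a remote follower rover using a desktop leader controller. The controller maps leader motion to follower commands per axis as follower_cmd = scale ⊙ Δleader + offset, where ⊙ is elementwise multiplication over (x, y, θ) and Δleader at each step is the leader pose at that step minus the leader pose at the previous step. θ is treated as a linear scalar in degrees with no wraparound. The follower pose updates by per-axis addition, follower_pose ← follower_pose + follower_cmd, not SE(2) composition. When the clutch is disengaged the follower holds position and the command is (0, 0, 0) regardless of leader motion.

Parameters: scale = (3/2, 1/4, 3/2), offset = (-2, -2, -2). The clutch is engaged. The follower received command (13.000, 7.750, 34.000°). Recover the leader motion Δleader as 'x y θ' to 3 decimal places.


axis x: (13.000 − -2) / (3/2) = 10.000
axis y: (7.750 − -2) / (1/4) = 39.000
axis θ: (34.000 − -2) / (3/2) = 24.000

10.000 39.000 24.000


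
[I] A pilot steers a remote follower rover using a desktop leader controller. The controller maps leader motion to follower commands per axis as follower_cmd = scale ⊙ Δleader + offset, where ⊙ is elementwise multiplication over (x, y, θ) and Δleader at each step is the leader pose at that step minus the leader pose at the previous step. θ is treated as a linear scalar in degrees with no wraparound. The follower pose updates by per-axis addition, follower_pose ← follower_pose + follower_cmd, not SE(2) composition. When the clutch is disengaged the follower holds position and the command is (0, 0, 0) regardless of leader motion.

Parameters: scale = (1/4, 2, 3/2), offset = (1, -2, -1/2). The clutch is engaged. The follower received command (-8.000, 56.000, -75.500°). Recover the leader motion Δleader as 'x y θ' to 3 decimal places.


axis x: (-8.000 − 1) / (1/4) = -36.000
axis y: (56.000 − -2) / (2) = 29.000
axis θ: (-75.500 − -1/2) / (3/2) = -50.000

-36.000 29.000 -50.000


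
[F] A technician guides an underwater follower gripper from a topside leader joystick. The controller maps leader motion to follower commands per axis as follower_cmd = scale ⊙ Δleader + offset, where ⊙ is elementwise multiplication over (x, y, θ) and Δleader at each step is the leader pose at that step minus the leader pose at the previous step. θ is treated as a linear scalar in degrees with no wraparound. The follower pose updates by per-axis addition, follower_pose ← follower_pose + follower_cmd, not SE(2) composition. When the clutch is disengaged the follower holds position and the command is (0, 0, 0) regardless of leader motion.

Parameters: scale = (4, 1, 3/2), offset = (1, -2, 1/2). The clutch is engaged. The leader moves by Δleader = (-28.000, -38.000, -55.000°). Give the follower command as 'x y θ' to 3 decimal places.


axis x: 4·-28.000 + 1 = -111.000
axis y: 1·-38.000 + -2 = -40.000
axis θ: 3/2·-55.000 + 1/2 = -82.000

-111.000 -40.000 -82.000


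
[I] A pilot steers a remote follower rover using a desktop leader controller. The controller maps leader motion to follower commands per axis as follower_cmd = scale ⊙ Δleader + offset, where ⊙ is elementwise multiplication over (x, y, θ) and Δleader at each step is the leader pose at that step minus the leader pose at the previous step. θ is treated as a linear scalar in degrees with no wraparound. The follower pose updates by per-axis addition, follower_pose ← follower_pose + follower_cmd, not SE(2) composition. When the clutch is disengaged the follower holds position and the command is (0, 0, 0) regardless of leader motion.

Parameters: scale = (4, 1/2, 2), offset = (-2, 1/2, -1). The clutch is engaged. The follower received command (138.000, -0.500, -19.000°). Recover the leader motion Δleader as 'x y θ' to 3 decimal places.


35.000 -2.000 -9.000

axis x: (138.000 − -2) / (4) = 35.000
axis y: (-0.500 − 1/2) / (1/2) = -2.000
axis θ: (-19.000 − -1) / (2) = -9.000


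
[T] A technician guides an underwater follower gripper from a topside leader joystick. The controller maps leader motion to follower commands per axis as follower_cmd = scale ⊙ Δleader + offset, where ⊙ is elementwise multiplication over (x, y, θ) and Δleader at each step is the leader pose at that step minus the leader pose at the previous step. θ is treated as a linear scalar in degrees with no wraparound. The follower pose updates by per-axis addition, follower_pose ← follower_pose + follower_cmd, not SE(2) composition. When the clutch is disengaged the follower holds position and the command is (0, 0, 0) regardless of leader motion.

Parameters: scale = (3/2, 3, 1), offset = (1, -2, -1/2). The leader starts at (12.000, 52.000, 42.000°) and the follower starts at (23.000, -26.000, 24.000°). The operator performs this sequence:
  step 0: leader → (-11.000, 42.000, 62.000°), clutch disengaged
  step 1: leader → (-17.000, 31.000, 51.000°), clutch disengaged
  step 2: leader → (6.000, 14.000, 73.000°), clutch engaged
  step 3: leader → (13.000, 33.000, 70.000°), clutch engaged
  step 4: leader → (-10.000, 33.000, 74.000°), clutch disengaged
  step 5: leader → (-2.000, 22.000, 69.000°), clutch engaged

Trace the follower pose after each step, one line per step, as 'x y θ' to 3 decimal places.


23.000 -26.000 24.000
23.000 -26.000 24.000
58.500 -79.000 45.500
70.000 -24.000 42.000
70.000 -24.000 42.000
83.000 -59.000 36.500

step 0: Δleader=(-23.000, -10.000, 20.000°), disengaged; cmd=(0,0,0) → follower holds at (23.000, -26.000, 24.000°)
step 1: Δleader=(-6.000, -11.000, -11.000°), disengaged; cmd=(0,0,0) → follower holds at (23.000, -26.000, 24.000°)
step 2: Δleader=(23.000, -17.000, 22.000°), engaged; cmd=(35.500, -53.000, 21.500°) → follower=(58.500, -79.000, 45.500°)
step 3: Δleader=(7.000, 19.000, -3.000°), engaged; cmd=(11.500, 55.000, -3.500°) → follower=(70.000, -24.000, 42.000°)
step 4: Δleader=(-23.000, 0.000, 4.000°), disengaged; cmd=(0,0,0) → follower holds at (70.000, -24.000, 42.000°)
step 5: Δleader=(8.000, -11.000, -5.000°), engaged; cmd=(13.000, -35.000, -5.500°) → follower=(83.000, -59.000, 36.500°)


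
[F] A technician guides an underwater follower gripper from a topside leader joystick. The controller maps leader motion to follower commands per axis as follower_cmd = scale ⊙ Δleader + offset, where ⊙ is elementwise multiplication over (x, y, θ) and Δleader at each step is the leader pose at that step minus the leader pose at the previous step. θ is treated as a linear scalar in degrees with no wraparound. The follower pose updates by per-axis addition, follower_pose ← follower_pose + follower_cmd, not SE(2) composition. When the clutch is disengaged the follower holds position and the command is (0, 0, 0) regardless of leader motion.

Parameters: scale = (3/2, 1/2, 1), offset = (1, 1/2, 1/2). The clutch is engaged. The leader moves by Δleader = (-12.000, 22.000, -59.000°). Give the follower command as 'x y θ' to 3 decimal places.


axis x: 3/2·-12.000 + 1 = -17.000
axis y: 1/2·22.000 + 1/2 = 11.500
axis θ: 1·-59.000 + 1/2 = -58.500

-17.000 11.500 -58.500


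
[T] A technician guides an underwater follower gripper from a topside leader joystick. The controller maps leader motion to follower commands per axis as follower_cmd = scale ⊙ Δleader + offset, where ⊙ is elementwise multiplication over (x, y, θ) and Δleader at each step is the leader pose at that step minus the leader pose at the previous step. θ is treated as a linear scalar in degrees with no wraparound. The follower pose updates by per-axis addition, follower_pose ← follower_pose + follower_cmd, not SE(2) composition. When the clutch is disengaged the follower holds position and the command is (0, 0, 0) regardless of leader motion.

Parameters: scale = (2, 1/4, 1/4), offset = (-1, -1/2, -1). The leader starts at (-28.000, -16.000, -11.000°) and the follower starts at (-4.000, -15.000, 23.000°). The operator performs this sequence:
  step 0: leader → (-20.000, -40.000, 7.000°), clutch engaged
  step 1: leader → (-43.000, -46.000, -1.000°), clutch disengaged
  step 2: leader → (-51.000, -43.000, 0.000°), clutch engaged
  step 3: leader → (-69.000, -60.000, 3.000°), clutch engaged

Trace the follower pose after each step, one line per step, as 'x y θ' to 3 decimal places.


step 0: Δleader=(8.000, -24.000, 18.000°), engaged; cmd=(15.000, -6.500, 3.500°) → follower=(11.000, -21.500, 26.500°)
step 1: Δleader=(-23.000, -6.000, -8.000°), disengaged; cmd=(0,0,0) → follower holds at (11.000, -21.500, 26.500°)
step 2: Δleader=(-8.000, 3.000, 1.000°), engaged; cmd=(-17.000, 0.250, -0.750°) → follower=(-6.000, -21.250, 25.750°)
step 3: Δleader=(-18.000, -17.000, 3.000°), engaged; cmd=(-37.000, -4.750, -0.250°) → follower=(-43.000, -26.000, 25.500°)

11.000 -21.500 26.500
11.000 -21.500 26.500
-6.000 -21.250 25.750
-43.000 -26.000 25.500


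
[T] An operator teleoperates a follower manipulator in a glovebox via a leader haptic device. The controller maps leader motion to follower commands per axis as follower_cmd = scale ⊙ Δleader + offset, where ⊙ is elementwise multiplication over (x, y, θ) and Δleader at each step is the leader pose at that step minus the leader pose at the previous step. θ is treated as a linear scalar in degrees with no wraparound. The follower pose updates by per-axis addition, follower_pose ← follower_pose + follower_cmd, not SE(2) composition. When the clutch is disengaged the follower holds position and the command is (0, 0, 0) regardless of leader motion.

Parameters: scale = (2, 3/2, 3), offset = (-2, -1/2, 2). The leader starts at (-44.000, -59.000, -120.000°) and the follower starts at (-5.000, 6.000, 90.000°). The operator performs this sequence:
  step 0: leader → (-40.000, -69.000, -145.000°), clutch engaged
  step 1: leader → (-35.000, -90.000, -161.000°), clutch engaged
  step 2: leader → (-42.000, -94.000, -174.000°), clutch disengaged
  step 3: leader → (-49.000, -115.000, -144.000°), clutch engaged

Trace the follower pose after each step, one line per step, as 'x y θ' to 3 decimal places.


step 0: Δleader=(4.000, -10.000, -25.000°), engaged; cmd=(6.000, -15.500, -73.000°) → follower=(1.000, -9.500, 17.000°)
step 1: Δleader=(5.000, -21.000, -16.000°), engaged; cmd=(8.000, -32.000, -46.000°) → follower=(9.000, -41.500, -29.000°)
step 2: Δleader=(-7.000, -4.000, -13.000°), disengaged; cmd=(0,0,0) → follower holds at (9.000, -41.500, -29.000°)
step 3: Δleader=(-7.000, -21.000, 30.000°), engaged; cmd=(-16.000, -32.000, 92.000°) → follower=(-7.000, -73.500, 63.000°)

1.000 -9.500 17.000
9.000 -41.500 -29.000
9.000 -41.500 -29.000
-7.000 -73.500 63.000


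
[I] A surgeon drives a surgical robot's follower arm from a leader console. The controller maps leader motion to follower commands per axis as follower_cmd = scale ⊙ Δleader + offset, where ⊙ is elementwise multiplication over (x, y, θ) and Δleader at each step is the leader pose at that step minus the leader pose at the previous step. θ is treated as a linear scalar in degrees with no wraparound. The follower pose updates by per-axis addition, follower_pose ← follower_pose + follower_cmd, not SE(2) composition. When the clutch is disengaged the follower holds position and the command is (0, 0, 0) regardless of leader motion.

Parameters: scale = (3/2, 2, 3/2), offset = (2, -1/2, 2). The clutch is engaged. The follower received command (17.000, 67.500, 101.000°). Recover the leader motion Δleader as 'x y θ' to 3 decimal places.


axis x: (17.000 − 2) / (3/2) = 10.000
axis y: (67.500 − -1/2) / (2) = 34.000
axis θ: (101.000 − 2) / (3/2) = 66.000

10.000 34.000 66.000


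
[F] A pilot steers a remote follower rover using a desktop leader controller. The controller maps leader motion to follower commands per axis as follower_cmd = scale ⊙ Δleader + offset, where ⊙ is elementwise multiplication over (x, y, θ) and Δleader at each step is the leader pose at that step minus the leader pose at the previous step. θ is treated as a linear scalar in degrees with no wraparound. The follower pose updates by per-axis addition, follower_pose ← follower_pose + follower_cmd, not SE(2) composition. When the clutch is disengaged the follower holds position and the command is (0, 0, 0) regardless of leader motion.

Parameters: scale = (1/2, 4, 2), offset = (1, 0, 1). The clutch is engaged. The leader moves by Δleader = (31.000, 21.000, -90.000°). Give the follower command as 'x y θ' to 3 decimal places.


axis x: 1/2·31.000 + 1 = 16.500
axis y: 4·21.000 + 0 = 84.000
axis θ: 2·-90.000 + 1 = -179.000

16.500 84.000 -179.000


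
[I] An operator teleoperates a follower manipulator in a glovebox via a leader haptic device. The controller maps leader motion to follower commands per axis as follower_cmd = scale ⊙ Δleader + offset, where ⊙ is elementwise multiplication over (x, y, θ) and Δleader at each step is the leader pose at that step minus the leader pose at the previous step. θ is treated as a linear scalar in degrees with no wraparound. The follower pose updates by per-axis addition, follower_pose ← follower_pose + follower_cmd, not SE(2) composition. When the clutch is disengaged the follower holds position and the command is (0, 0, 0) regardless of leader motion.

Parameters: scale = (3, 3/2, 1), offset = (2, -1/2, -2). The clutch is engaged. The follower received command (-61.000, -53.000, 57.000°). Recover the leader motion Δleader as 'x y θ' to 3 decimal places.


-21.000 -35.000 59.000

axis x: (-61.000 − 2) / (3) = -21.000
axis y: (-53.000 − -1/2) / (3/2) = -35.000
axis θ: (57.000 − -2) / (1) = 59.000


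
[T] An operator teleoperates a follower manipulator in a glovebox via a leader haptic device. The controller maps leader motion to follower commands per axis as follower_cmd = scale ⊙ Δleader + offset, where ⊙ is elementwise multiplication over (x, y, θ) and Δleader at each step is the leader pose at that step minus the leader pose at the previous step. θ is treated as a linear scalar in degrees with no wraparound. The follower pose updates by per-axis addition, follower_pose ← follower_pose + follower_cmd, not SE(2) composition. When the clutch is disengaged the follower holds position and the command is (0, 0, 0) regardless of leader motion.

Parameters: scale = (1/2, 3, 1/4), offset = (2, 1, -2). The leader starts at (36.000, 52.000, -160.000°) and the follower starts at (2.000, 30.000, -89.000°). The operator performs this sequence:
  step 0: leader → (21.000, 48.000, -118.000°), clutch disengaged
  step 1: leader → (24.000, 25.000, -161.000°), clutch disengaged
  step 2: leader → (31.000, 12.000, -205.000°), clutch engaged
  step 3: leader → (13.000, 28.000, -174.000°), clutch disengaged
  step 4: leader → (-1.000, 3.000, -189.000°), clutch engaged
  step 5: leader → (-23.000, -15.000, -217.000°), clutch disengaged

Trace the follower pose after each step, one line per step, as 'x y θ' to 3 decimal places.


step 0: Δleader=(-15.000, -4.000, 42.000°), disengaged; cmd=(0,0,0) → follower holds at (2.000, 30.000, -89.000°)
step 1: Δleader=(3.000, -23.000, -43.000°), disengaged; cmd=(0,0,0) → follower holds at (2.000, 30.000, -89.000°)
step 2: Δleader=(7.000, -13.000, -44.000°), engaged; cmd=(5.500, -38.000, -13.000°) → follower=(7.500, -8.000, -102.000°)
step 3: Δleader=(-18.000, 16.000, 31.000°), disengaged; cmd=(0,0,0) → follower holds at (7.500, -8.000, -102.000°)
step 4: Δleader=(-14.000, -25.000, -15.000°), engaged; cmd=(-5.000, -74.000, -5.750°) → follower=(2.500, -82.000, -107.750°)
step 5: Δleader=(-22.000, -18.000, -28.000°), disengaged; cmd=(0,0,0) → follower holds at (2.500, -82.000, -107.750°)

2.000 30.000 -89.000
2.000 30.000 -89.000
7.500 -8.000 -102.000
7.500 -8.000 -102.000
2.500 -82.000 -107.750
2.500 -82.000 -107.750


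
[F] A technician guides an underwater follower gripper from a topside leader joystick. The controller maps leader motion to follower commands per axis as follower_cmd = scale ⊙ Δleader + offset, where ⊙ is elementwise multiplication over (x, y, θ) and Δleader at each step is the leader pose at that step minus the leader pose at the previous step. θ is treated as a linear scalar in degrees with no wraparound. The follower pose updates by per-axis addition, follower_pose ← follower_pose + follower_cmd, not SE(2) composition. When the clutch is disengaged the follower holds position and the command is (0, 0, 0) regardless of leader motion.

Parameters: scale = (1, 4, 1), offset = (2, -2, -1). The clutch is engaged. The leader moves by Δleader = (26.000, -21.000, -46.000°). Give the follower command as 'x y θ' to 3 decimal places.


axis x: 1·26.000 + 2 = 28.000
axis y: 4·-21.000 + -2 = -86.000
axis θ: 1·-46.000 + -1 = -47.000

28.000 -86.000 -47.000


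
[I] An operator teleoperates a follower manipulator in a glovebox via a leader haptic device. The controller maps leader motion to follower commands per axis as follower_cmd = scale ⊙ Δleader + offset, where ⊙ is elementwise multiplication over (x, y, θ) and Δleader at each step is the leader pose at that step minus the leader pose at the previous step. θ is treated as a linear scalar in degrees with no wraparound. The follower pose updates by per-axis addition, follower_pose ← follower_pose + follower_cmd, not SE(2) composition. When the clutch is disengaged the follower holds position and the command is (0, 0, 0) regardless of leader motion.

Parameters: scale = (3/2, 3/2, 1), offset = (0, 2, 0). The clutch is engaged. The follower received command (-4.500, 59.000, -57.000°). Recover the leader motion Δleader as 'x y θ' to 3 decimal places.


axis x: (-4.500 − 0) / (3/2) = -3.000
axis y: (59.000 − 2) / (3/2) = 38.000
axis θ: (-57.000 − 0) / (1) = -57.000

-3.000 38.000 -57.000
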